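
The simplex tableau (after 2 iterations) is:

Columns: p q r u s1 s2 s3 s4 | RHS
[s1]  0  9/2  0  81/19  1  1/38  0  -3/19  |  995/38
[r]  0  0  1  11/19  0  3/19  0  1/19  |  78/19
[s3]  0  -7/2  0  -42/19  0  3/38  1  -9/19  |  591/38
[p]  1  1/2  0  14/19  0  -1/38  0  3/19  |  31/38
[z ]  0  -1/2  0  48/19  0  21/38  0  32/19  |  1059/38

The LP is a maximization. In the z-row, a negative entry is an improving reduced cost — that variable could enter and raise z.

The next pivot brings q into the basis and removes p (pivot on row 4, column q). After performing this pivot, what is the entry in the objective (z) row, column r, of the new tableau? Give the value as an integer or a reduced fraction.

Pivot element is row 4, column q: 1/2.
Normalize row 4: new (row 4, r) = 0/(1/2) = 0.
z-row ← z-row − (-1/2)·(new row 4): 0 − (-1/2)·0 = 0.

0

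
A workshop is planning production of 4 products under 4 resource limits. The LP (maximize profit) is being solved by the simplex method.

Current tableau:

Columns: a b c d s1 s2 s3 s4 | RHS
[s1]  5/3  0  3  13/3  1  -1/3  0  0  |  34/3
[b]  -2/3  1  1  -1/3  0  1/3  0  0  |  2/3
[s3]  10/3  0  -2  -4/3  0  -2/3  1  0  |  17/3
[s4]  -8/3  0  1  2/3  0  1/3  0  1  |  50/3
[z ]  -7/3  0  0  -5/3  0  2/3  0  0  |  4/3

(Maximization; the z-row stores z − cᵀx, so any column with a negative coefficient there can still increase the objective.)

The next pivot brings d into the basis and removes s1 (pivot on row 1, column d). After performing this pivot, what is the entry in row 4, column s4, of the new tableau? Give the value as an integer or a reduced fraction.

1

Pivot element is row 1, column d: 13/3.
Normalize row 1: new (row 1, s4) = 0/(13/3) = 0.
row 4 ← row 4 − (2/3)·(new row 1): 1 − (2/3)·0 = 1.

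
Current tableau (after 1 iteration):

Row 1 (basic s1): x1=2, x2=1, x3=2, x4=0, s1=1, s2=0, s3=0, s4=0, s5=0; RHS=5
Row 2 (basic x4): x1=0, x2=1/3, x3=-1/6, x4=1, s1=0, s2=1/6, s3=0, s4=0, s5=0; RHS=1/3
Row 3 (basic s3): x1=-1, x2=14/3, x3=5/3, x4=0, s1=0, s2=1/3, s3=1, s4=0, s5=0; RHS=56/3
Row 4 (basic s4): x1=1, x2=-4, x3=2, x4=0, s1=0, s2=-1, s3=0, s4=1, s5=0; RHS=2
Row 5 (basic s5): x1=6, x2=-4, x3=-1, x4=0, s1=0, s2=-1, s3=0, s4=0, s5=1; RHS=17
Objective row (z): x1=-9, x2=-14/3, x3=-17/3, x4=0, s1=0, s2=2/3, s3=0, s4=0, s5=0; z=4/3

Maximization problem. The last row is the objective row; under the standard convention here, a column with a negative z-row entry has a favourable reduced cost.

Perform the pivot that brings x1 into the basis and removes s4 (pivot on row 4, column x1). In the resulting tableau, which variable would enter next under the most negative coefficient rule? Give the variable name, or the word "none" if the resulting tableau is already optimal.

x2

Pivot element 1. New z-row = old z-row − (-9)·(row 4/1).
Updated z-row coefficients: x1: 0, x2: -122/3, x3: 37/3, x4: 0, s1: 0, s2: -25/3, s3: 0, s4: 9, s5: 0.
The most negative is -122/3 in column x2, so x2 would enter next.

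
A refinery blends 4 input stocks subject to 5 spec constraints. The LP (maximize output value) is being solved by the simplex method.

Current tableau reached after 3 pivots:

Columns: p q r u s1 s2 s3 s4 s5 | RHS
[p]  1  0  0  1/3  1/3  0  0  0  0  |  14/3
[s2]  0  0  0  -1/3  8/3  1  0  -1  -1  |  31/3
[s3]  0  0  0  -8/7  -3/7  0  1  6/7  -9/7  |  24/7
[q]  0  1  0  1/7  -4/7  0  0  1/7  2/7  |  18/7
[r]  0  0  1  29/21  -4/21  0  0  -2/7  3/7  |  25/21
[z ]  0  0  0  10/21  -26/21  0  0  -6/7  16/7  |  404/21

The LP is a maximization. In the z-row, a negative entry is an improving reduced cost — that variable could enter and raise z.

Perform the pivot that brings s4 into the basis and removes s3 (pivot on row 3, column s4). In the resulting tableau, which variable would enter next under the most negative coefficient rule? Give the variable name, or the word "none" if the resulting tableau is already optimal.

s1

Pivot element 6/7. New z-row = old z-row − (-6/7)·(row 3/(6/7)).
Updated z-row coefficients: p: 0, q: 0, r: 0, u: -2/3, s1: -5/3, s2: 0, s3: 1, s4: 0, s5: 1.
The most negative is -5/3 in column s1, so s1 would enter next.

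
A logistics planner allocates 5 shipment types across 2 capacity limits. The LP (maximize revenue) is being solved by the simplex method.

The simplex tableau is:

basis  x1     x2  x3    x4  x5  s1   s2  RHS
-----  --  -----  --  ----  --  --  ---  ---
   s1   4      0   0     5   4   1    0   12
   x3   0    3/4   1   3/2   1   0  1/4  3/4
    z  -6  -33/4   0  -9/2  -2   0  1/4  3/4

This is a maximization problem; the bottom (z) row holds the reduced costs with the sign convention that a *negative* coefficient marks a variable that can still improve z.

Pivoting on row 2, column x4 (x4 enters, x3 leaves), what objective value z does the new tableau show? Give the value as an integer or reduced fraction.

3

Minimum ratio for x4: (3/4)/(3/2) = 1/2.
z changes by −(z-row coeff of x4)·ratio = −(-9/2)·(1/2) = 9/4.
New z = 3/4 + (9/4) = 3.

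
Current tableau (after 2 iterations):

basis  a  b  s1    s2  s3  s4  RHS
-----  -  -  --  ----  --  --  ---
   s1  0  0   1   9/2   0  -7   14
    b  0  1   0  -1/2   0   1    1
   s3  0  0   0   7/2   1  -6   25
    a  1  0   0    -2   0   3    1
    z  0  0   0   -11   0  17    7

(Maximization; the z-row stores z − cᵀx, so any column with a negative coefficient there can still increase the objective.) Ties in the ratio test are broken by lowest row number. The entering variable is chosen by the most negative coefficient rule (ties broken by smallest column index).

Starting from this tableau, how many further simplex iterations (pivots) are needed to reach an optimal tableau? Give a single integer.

pivot: s2 in, s1 out → z = 371/9
pivot: s4 in, b out → z = 85/2
No improving column remains; optimal.

2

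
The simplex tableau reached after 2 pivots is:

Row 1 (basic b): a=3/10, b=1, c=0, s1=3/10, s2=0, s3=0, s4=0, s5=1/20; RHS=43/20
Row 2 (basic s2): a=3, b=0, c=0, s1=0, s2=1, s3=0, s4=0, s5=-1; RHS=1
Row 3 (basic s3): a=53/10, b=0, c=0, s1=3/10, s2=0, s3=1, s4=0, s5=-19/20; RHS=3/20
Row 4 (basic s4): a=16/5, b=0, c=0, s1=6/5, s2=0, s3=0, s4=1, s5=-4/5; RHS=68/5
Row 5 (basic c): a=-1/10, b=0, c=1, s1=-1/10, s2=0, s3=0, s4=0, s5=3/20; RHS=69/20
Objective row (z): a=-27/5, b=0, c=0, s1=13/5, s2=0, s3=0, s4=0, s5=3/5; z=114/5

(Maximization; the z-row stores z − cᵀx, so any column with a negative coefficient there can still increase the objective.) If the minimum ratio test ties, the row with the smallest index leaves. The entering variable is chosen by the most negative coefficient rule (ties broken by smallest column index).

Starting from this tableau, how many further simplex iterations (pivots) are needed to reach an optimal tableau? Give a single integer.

pivot: a in, s3 out → z = 2433/106
pivot: s5 in, b out → z = 336/11
No improving column remains; optimal.

2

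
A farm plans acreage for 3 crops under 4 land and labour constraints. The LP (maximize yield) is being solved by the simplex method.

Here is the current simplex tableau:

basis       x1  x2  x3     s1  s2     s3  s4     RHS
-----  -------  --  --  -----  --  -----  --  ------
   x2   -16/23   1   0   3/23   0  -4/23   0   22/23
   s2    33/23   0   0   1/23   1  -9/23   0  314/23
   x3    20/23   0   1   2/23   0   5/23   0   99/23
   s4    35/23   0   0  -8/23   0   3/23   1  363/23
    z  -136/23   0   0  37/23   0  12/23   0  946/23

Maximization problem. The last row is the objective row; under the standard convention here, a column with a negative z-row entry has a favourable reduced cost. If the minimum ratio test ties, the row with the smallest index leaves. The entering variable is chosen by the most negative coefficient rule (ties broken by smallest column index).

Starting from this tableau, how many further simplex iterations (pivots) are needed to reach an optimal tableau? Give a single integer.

pivot: x1 in, x3 out → z = 352/5
No improving column remains; optimal.

1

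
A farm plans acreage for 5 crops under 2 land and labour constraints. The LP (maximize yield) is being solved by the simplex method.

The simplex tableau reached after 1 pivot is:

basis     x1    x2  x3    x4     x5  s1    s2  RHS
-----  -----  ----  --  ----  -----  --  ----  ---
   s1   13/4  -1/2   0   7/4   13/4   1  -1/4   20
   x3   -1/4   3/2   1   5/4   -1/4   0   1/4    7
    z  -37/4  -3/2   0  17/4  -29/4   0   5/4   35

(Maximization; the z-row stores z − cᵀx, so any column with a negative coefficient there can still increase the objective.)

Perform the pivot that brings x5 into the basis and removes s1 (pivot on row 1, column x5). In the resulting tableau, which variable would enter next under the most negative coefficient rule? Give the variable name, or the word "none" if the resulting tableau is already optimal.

x2

Pivot element 13/4. New z-row = old z-row − (-29/4)·(row 1/(13/4)).
Updated z-row coefficients: x1: -2, x2: -34/13, x3: 0, x4: 106/13, x5: 0, s1: 29/13, s2: 9/13.
The most negative is -34/13 in column x2, so x2 would enter next.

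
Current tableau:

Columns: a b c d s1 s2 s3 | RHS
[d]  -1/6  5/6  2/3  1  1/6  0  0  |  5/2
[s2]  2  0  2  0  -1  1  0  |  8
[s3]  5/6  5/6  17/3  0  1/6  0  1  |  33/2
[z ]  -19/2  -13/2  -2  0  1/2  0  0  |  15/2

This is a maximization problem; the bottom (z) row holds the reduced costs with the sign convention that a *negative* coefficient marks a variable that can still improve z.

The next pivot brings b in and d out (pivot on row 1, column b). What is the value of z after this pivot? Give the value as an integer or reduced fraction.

Minimum ratio for b: (5/2)/(5/6) = 3.
z changes by −(z-row coeff of b)·ratio = −(-13/2)·3 = 39/2.
New z = 15/2 + (39/2) = 27.

27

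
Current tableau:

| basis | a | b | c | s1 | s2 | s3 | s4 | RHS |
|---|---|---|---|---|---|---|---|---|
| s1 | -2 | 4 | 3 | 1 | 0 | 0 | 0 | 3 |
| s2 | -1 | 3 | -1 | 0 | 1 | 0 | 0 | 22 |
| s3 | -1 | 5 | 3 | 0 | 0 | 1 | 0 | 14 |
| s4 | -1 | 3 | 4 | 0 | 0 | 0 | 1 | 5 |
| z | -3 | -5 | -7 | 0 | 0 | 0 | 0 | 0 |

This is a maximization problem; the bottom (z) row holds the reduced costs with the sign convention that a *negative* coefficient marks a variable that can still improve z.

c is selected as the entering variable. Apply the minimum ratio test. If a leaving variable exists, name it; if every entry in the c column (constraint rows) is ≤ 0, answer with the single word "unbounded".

Ratios: row 1 (s1): 3/3 = 1; row 2 (s2): entry -1 ≤ 0, skip; row 3 (s3): 14/3 = 14/3; row 4 (s4): 5/4 = 5/4.
Minimum ratio is in the s1 row, so s1 leaves.

s1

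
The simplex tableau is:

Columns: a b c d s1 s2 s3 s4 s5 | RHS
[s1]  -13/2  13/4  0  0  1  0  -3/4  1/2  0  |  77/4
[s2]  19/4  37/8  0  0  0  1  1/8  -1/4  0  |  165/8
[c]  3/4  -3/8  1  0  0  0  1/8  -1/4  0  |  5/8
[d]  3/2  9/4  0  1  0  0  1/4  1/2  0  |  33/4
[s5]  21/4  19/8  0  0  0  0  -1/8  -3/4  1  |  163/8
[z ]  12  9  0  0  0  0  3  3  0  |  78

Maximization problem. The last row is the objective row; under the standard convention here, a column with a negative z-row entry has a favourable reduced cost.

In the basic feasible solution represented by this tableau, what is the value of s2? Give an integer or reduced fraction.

165/8

s2 is basic (row 2); its value is the RHS of that row: 165/8.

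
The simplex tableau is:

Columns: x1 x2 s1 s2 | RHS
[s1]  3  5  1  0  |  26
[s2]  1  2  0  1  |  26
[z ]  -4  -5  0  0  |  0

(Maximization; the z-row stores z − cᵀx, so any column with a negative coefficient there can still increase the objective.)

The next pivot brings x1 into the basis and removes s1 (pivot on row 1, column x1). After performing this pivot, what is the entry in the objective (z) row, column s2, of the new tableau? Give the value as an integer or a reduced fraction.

Pivot element is row 1, column x1: 3.
Normalize row 1: new (row 1, s2) = 0/3 = 0.
z-row ← z-row − (-4)·(new row 1): 0 − (-4)·0 = 0.

0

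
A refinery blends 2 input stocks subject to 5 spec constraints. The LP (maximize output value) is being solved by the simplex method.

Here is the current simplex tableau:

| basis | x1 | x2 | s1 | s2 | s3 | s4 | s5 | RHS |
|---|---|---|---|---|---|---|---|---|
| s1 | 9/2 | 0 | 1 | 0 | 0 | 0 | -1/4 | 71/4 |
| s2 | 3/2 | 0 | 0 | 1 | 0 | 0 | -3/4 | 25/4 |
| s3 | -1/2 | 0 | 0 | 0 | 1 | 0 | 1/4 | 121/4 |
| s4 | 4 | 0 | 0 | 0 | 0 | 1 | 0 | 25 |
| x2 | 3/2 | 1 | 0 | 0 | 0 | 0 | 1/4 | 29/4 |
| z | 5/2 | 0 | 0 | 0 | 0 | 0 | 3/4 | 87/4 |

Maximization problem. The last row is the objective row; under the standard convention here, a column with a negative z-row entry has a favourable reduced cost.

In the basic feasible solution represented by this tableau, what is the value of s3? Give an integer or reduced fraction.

s3 is basic (row 3); its value is the RHS of that row: 121/4.

121/4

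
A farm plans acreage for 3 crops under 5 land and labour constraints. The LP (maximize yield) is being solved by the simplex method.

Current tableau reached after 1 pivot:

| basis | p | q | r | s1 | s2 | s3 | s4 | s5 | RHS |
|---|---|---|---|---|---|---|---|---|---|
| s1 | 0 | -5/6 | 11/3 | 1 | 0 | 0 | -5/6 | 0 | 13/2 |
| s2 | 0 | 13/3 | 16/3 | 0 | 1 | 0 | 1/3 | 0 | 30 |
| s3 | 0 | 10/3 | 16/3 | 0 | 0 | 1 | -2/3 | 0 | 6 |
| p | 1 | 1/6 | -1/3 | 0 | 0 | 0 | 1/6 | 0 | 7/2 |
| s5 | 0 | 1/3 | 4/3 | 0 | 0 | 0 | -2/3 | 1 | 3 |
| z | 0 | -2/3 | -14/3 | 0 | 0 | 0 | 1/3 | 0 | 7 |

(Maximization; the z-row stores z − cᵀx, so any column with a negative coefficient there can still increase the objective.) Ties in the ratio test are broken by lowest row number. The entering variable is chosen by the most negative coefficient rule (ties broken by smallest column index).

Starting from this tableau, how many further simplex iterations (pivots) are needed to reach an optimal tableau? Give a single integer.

2

pivot: r in, s3 out → z = 49/4
pivot: s4 in, s2 out → z = 73/4
No improving column remains; optimal.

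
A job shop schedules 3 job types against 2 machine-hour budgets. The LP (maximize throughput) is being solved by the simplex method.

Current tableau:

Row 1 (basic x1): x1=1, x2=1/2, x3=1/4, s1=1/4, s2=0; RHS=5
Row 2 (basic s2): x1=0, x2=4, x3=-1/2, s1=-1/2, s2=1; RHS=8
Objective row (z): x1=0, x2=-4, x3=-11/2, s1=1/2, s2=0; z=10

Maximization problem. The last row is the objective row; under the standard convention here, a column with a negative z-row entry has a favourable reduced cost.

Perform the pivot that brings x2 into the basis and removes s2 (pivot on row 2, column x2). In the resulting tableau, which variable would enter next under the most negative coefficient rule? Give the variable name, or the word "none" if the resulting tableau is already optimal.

Pivot element 4. New z-row = old z-row − (-4)·(row 2/4).
Updated z-row coefficients: x1: 0, x2: 0, x3: -6, s1: 0, s2: 1.
The most negative is -6 in column x3, so x3 would enter next.

x3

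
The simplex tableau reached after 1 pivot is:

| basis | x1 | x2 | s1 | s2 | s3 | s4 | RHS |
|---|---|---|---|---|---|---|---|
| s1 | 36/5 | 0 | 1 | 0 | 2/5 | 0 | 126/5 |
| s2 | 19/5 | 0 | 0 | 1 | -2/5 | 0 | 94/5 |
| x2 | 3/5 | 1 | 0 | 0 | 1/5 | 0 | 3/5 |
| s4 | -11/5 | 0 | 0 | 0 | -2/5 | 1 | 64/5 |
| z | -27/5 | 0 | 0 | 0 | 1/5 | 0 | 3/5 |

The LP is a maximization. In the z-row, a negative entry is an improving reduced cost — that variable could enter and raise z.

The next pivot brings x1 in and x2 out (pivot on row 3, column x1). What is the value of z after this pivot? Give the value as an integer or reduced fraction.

Minimum ratio for x1: (3/5)/(3/5) = 1.
z changes by −(z-row coeff of x1)·ratio = −(-27/5)·1 = 27/5.
New z = 3/5 + (27/5) = 6.

6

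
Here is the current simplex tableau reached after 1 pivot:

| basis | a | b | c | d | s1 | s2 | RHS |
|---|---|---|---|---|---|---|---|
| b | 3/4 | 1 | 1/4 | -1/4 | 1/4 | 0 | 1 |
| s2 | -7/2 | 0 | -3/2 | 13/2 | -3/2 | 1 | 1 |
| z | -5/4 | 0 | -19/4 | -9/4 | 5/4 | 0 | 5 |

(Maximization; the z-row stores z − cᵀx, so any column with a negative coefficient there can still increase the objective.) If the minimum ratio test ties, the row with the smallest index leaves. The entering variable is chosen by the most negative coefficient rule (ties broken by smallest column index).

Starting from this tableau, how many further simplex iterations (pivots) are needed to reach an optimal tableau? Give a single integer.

2

pivot: c in, b out → z = 24
pivot: d in, s2 out → z = 169/5
No improving column remains; optimal.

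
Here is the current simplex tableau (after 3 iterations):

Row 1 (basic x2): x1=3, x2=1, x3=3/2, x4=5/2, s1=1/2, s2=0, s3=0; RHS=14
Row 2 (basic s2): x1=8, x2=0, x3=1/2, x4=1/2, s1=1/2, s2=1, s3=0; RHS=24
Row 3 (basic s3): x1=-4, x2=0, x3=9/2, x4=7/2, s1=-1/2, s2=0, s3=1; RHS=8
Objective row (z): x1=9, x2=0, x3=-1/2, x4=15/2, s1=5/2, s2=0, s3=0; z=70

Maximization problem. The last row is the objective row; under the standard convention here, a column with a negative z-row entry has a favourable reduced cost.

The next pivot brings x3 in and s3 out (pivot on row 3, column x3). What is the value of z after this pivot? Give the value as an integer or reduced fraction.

Minimum ratio for x3: 8/(9/2) = 16/9.
z changes by −(z-row coeff of x3)·ratio = −(-1/2)·(16/9) = 8/9.
New z = 70 + (8/9) = 638/9.

638/9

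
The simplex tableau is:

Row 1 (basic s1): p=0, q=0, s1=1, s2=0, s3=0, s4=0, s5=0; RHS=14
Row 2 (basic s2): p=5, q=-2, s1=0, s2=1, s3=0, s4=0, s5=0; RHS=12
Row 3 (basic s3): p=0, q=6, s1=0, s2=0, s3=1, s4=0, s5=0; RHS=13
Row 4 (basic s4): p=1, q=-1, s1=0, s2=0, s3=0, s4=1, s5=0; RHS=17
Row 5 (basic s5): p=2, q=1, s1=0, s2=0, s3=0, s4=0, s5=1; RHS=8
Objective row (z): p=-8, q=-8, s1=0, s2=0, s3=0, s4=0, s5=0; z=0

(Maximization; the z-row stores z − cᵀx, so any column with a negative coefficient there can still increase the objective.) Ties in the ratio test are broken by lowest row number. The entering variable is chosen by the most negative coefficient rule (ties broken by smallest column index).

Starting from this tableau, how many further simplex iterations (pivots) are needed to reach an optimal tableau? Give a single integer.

pivot: p in, s2 out → z = 96/5
pivot: q in, s5 out → z = 352/9
pivot: s2 in, s3 out → z = 122/3
No improving column remains; optimal.

3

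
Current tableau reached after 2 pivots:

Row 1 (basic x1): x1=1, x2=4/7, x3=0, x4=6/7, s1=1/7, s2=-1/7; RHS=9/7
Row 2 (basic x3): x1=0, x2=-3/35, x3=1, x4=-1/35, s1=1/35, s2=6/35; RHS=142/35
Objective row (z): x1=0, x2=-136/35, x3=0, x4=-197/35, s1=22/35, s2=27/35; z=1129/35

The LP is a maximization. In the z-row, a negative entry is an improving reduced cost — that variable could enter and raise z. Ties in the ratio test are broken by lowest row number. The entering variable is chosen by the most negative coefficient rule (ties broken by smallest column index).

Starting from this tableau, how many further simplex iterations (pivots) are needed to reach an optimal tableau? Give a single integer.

pivot: x4 in, x1 out → z = 407/10
pivot: s2 in, x3 out → z = 224/5
pivot: x2 in, x4 out → z = 140/3
No improving column remains; optimal.

3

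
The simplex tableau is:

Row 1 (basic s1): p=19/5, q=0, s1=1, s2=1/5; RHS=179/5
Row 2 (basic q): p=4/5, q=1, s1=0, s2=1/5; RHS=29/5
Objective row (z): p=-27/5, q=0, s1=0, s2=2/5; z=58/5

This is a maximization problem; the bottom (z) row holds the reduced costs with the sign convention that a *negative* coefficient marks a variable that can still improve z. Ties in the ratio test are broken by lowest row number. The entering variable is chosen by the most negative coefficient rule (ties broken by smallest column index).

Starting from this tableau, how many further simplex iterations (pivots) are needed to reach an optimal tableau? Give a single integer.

1

pivot: p in, q out → z = 203/4
No improving column remains; optimal.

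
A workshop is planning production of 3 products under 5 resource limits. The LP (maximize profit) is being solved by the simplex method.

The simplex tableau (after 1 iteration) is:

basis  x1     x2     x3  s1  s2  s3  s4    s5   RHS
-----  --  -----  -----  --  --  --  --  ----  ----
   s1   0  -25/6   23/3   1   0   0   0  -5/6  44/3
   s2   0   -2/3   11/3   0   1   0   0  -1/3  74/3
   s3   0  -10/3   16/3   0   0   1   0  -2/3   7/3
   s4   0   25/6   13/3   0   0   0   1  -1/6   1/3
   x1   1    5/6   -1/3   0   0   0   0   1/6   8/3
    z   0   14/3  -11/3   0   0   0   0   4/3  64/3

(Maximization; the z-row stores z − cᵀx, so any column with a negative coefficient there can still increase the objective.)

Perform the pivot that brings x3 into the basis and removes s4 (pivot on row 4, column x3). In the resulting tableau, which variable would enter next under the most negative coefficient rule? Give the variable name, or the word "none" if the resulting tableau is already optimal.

Pivot element 13/3. New z-row = old z-row − (-11/3)·(row 4/(13/3)).
Updated z-row coefficients: x1: 0, x2: 213/26, x3: 0, s1: 0, s2: 0, s3: 0, s4: 11/13, s5: 31/26.
No coefficient is strictly negative; the tableau after this pivot is optimal.

none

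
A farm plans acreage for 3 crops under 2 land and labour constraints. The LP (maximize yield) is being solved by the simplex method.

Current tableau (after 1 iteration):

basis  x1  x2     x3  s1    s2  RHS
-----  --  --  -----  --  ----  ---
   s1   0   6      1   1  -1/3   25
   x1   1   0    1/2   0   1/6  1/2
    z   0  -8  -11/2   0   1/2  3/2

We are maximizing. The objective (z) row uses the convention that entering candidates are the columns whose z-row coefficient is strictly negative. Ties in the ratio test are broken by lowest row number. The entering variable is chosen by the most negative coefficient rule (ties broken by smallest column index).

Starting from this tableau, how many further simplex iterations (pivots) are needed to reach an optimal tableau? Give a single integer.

pivot: x2 in, s1 out → z = 209/6
pivot: x3 in, x1 out → z = 39
No improving column remains; optimal.

2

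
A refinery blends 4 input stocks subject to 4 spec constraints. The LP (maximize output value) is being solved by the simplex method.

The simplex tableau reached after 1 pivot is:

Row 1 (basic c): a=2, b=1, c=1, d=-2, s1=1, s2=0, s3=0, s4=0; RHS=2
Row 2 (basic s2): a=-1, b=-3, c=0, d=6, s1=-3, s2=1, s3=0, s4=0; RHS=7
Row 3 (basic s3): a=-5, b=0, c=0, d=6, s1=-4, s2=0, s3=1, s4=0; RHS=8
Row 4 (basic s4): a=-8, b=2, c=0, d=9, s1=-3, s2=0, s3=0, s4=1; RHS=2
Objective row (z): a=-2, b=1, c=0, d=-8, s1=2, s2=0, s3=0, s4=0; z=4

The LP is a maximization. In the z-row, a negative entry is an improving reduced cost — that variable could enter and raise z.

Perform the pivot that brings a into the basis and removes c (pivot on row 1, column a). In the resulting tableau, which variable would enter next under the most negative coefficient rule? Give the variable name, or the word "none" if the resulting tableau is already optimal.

Pivot element 2. New z-row = old z-row − (-2)·(row 1/2).
Updated z-row coefficients: a: 0, b: 2, c: 1, d: -10, s1: 3, s2: 0, s3: 0, s4: 0.
The most negative is -10 in column d, so d would enter next.

d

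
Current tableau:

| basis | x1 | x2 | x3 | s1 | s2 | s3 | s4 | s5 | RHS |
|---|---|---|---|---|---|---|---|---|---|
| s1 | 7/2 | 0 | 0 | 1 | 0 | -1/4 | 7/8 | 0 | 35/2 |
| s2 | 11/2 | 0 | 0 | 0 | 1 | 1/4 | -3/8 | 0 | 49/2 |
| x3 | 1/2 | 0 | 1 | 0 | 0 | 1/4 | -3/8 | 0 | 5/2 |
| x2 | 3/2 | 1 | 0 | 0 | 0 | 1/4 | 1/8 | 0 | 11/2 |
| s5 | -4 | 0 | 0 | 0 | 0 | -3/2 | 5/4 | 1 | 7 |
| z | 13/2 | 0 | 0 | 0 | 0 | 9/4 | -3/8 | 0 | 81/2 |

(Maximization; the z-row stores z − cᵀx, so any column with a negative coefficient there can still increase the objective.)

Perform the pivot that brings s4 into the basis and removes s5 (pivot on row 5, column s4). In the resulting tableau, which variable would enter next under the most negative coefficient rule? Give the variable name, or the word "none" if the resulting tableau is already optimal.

none

Pivot element 5/4. New z-row = old z-row − (-3/8)·(row 5/(5/4)).
Updated z-row coefficients: x1: 53/10, x2: 0, x3: 0, s1: 0, s2: 0, s3: 9/5, s4: 0, s5: 3/10.
No coefficient is strictly negative; the tableau after this pivot is optimal.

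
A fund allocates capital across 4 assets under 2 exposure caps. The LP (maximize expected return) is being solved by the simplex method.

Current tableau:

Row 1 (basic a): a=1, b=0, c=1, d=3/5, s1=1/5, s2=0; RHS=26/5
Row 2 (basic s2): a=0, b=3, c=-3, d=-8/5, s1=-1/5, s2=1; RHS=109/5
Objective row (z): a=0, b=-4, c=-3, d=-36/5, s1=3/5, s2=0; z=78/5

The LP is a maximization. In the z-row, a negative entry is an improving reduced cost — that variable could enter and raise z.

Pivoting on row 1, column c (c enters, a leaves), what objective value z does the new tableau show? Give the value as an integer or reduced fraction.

156/5

Minimum ratio for c: (26/5)/1 = 26/5.
z changes by −(z-row coeff of c)·ratio = −(-3)·(26/5) = 78/5.
New z = 78/5 + (78/5) = 156/5.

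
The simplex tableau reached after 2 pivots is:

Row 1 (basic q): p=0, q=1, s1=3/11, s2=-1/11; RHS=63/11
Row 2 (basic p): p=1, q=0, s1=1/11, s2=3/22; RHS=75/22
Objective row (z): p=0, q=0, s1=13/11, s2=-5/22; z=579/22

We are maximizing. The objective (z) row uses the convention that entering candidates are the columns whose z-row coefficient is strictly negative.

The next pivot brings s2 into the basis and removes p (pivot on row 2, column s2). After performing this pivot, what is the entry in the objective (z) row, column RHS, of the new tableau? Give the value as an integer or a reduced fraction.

Pivot element is row 2, column s2: 3/22.
Normalize row 2: new (row 2, RHS) = (75/22)/(3/22) = 25.
z-row ← z-row − (-5/22)·(new row 2): 579/22 − (-5/22)·25 = 32.

32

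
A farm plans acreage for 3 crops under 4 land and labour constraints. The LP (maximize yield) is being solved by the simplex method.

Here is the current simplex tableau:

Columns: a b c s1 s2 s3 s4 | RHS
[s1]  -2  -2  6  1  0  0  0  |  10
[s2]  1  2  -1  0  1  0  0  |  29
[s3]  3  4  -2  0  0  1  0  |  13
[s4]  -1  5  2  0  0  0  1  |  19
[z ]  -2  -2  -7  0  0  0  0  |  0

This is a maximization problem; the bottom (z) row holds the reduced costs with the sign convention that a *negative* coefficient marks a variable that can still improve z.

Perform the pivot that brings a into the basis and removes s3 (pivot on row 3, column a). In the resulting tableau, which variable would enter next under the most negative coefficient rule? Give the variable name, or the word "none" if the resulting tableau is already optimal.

c

Pivot element 3. New z-row = old z-row − (-2)·(row 3/3).
Updated z-row coefficients: a: 0, b: 2/3, c: -25/3, s1: 0, s2: 0, s3: 2/3, s4: 0.
The most negative is -25/3 in column c, so c would enter next.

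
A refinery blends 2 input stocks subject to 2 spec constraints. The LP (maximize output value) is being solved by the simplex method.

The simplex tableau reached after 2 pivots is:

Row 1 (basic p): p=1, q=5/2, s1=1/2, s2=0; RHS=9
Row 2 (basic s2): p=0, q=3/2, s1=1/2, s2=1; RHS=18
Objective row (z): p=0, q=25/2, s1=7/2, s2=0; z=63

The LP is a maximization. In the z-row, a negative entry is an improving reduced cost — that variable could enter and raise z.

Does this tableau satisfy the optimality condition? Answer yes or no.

yes

No objective-row coefficient is strictly negative, so no entering variable exists; the tableau is optimal.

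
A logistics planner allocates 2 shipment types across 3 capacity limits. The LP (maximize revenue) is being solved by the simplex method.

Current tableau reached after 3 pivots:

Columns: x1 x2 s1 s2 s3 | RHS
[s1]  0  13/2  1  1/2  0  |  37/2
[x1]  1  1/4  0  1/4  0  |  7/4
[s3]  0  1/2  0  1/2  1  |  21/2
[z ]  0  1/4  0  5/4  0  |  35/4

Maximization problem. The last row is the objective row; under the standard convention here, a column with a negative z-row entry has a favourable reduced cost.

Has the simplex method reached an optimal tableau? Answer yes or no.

yes

No objective-row coefficient is strictly negative, so no entering variable exists; the tableau is optimal.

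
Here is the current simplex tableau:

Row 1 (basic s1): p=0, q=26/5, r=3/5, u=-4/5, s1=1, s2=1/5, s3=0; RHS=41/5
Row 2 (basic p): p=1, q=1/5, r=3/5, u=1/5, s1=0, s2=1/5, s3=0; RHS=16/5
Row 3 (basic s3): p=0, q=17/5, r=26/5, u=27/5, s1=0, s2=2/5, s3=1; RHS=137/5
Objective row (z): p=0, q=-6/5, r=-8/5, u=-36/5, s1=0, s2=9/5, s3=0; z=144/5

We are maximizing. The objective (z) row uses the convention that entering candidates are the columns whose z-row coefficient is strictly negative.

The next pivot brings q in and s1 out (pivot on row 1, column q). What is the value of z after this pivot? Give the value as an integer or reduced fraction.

399/13

Minimum ratio for q: (41/5)/(26/5) = 41/26.
z changes by −(z-row coeff of q)·ratio = −(-6/5)·(41/26) = 123/65.
New z = 144/5 + (123/65) = 399/13.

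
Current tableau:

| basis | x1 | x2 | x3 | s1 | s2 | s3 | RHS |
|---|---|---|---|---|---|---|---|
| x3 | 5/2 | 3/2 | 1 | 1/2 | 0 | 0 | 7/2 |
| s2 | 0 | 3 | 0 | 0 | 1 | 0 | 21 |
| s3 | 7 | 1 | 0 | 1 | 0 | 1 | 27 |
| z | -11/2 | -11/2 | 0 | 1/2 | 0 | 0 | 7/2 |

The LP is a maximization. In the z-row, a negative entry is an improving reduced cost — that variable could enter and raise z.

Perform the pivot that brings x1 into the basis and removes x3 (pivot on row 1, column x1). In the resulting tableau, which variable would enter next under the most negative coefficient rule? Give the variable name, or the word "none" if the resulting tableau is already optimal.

x2

Pivot element 5/2. New z-row = old z-row − (-11/2)·(row 1/(5/2)).
Updated z-row coefficients: x1: 0, x2: -11/5, x3: 11/5, s1: 8/5, s2: 0, s3: 0.
The most negative is -11/5 in column x2, so x2 would enter next.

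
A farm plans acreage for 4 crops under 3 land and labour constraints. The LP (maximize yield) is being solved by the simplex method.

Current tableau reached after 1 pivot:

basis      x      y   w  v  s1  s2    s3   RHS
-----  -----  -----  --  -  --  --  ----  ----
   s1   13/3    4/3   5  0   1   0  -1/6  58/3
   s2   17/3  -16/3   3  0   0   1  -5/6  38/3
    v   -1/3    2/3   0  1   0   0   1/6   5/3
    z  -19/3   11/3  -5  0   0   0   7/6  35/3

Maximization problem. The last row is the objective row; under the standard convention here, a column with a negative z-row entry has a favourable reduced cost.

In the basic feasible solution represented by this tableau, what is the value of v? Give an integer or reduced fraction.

5/3

v is basic (row 3); its value is the RHS of that row: 5/3.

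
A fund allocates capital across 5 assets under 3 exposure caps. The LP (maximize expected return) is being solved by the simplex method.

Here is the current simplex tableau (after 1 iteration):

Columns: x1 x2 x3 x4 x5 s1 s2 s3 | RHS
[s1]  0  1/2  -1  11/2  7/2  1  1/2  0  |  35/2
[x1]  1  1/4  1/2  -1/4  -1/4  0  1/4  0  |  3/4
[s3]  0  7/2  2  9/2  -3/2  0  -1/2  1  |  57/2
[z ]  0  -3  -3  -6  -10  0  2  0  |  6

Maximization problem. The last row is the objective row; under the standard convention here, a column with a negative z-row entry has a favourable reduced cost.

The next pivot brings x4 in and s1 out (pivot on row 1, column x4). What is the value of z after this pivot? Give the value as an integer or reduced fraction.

276/11

Minimum ratio for x4: (35/2)/(11/2) = 35/11.
z changes by −(z-row coeff of x4)·ratio = −(-6)·(35/11) = 210/11.
New z = 6 + (210/11) = 276/11.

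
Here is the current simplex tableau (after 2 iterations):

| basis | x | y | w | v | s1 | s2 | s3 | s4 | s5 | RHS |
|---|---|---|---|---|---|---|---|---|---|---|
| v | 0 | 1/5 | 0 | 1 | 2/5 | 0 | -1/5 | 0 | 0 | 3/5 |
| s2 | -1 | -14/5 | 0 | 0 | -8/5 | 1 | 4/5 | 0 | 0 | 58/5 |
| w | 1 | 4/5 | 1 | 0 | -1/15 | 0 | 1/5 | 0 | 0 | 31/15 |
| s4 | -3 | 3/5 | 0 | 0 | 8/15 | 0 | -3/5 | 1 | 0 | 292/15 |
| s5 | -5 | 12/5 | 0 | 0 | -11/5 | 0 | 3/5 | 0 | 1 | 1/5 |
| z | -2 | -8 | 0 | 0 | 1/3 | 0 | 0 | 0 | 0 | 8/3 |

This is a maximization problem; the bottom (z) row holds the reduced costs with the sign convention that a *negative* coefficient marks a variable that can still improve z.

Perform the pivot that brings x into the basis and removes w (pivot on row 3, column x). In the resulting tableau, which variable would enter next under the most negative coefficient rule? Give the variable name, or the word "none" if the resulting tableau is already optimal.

y

Pivot element 1. New z-row = old z-row − (-2)·(row 3/1).
Updated z-row coefficients: x: 0, y: -32/5, w: 2, v: 0, s1: 1/5, s2: 0, s3: 2/5, s4: 0, s5: 0.
The most negative is -32/5 in column y, so y would enter next.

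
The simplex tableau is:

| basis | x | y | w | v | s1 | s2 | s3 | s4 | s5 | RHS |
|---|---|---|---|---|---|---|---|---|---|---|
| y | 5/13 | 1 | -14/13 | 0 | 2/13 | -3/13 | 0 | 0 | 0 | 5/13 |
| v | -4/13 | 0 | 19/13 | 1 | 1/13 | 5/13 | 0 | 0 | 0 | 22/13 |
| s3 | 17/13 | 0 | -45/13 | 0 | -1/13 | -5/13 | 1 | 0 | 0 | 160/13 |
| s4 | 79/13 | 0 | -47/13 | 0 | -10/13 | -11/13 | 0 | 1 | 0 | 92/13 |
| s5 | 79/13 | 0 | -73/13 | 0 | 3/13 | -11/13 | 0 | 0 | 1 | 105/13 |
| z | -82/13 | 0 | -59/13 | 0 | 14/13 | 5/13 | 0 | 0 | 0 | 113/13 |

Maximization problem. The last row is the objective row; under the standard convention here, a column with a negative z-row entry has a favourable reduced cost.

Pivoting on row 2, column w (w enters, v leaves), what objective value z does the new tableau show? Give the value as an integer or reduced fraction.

265/19

Minimum ratio for w: (22/13)/(19/13) = 22/19.
z changes by −(z-row coeff of w)·ratio = −(-59/13)·(22/19) = 1298/247.
New z = 113/13 + (1298/247) = 265/19.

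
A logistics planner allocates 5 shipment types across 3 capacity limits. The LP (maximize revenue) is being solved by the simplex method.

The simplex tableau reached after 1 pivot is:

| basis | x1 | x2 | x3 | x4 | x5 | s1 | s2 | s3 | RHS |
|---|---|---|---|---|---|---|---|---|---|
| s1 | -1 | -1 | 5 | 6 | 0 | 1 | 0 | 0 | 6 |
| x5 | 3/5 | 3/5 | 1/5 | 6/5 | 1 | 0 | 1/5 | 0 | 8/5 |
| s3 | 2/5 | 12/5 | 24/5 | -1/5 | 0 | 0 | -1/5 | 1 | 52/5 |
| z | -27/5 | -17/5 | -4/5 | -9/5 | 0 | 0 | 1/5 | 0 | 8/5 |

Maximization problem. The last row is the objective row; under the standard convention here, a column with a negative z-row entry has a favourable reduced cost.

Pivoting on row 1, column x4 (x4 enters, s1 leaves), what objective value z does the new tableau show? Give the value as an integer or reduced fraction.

17/5

Minimum ratio for x4: 6/6 = 1.
z changes by −(z-row coeff of x4)·ratio = −(-9/5)·1 = 9/5.
New z = 8/5 + (9/5) = 17/5.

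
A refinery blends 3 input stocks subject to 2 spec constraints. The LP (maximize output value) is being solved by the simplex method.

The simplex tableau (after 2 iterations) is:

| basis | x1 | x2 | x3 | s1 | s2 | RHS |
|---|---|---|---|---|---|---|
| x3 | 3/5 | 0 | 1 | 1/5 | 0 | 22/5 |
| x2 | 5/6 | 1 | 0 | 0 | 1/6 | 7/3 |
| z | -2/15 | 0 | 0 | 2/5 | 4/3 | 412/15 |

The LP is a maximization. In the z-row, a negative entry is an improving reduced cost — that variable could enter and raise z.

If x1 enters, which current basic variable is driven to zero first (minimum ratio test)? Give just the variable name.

Ratios: row 1 (x3): (22/5)/(3/5) = 22/3; row 2 (x2): (7/3)/(5/6) = 14/5.
Minimum ratio 14/5 is in the x2 row, so x2 leaves.

x2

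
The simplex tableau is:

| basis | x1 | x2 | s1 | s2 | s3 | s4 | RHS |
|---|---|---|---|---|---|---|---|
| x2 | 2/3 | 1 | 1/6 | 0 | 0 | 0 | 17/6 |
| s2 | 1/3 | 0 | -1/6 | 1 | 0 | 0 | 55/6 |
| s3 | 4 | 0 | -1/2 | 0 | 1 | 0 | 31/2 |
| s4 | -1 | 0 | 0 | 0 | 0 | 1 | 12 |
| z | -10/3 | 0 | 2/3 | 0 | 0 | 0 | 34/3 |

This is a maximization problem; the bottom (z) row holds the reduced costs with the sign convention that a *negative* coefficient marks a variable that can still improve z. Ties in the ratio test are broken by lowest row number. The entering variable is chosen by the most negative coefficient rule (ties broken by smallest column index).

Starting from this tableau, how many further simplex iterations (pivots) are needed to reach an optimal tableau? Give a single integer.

pivot: x1 in, s3 out → z = 97/4
No improving column remains; optimal.

1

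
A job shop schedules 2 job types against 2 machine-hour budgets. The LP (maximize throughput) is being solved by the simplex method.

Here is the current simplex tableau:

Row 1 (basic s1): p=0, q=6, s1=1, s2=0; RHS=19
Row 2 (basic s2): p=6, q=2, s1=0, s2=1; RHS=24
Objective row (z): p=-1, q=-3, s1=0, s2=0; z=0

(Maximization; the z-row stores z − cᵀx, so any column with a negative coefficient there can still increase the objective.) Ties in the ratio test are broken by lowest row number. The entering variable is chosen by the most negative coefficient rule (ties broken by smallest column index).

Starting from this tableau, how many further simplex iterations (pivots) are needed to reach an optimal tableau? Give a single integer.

2

pivot: q in, s1 out → z = 19/2
pivot: p in, s2 out → z = 112/9
No improving column remains; optimal.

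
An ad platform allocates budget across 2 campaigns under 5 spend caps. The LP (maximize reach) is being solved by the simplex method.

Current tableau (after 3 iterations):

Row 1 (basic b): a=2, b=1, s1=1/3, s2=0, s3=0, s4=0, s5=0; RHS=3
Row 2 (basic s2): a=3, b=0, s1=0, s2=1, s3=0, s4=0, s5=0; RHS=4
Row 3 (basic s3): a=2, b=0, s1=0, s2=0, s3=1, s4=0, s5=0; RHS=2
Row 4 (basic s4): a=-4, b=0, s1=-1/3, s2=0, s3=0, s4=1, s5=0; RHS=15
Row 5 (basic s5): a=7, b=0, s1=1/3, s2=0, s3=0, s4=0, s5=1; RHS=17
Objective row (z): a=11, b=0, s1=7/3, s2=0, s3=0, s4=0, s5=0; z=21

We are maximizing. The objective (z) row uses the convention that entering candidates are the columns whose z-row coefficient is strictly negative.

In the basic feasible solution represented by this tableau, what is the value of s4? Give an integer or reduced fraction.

15

s4 is basic (row 4); its value is the RHS of that row: 15.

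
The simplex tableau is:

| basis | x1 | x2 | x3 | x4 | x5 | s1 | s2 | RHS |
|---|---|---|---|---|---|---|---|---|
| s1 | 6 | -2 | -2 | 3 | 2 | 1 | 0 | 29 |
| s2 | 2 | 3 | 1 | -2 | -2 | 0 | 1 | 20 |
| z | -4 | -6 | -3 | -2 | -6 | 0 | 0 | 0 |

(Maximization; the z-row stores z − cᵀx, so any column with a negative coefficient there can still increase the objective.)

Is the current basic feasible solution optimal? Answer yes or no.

Column x1 has objective-row coefficient -4, which is negative; an improving pivot exists, so not yet optimal.

no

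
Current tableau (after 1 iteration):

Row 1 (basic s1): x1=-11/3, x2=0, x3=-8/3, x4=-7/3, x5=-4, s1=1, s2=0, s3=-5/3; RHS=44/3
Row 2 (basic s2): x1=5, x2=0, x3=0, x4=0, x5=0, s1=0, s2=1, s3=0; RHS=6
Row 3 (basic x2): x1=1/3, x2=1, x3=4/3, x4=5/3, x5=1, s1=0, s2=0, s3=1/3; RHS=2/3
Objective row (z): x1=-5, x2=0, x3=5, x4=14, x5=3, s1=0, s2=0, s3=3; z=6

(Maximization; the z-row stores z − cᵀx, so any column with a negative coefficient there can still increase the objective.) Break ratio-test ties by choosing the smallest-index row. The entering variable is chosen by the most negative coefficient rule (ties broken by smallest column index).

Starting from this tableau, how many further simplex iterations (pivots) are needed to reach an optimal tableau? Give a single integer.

pivot: x1 in, s2 out → z = 12
No improving column remains; optimal.

1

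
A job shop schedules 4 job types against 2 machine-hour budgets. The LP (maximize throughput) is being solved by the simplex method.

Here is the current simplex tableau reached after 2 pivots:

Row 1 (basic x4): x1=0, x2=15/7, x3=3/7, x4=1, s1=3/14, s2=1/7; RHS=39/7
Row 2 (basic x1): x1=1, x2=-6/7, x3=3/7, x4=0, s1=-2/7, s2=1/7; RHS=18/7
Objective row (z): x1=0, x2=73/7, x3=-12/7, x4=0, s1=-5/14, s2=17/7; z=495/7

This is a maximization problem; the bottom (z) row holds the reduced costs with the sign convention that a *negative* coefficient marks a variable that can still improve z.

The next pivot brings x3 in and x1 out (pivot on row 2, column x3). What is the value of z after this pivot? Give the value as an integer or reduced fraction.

Minimum ratio for x3: (18/7)/(3/7) = 6.
z changes by −(z-row coeff of x3)·ratio = −(-12/7)·6 = 72/7.
New z = 495/7 + (72/7) = 81.

81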